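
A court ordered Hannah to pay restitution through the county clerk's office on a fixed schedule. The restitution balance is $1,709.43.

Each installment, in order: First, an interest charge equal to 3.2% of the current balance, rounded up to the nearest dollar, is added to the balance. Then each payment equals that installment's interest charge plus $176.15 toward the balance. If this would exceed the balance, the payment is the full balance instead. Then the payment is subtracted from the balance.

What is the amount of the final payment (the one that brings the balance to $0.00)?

$128.08

Installment 1: $1,709.43 +$55.00 interest = $1,764.43; pay $231.15 → $1,533.28
Installment 2: $1,533.28 +$50.00 interest = $1,583.28; pay $226.15 → $1,357.13
Installment 3: $1,357.13 +$44.00 interest = $1,401.13; pay $220.15 → $1,180.98
Installment 4: $1,180.98 +$38.00 interest = $1,218.98; pay $214.15 → $1,004.83
Installment 5: $1,004.83 +$33.00 interest = $1,037.83; pay $209.15 → $828.68
Installment 6: $828.68 +$27.00 interest = $855.68; pay $203.15 → $652.53
Installment 7: $652.53 +$21.00 interest = $673.53; pay $197.15 → $476.38
Installment 8: $476.38 +$16.00 interest = $492.38; pay $192.15 → $300.23
Installment 9: $300.23 +$10.00 interest = $310.23; pay $186.15 → $124.08
Installment 10: $124.08 +$4.00 interest = $128.08; pay $128.08 → $0.00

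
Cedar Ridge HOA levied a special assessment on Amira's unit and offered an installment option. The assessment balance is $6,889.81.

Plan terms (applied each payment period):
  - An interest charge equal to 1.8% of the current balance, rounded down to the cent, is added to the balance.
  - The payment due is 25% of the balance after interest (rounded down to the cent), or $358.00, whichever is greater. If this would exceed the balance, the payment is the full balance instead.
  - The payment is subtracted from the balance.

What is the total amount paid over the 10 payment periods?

$7,372.09

Payment period 1: opening $6,889.81; interest $124.01 → $7,013.82; payment $1,753.45; balance $5,260.37
Payment period 2: opening $5,260.37; interest $94.68 → $5,355.05; payment $1,338.76; balance $4,016.29
Payment period 3: opening $4,016.29; interest $72.29 → $4,088.58; payment $1,022.14; balance $3,066.44
Payment period 4: opening $3,066.44; interest $55.19 → $3,121.63; payment $780.40; balance $2,341.23
Payment period 5: opening $2,341.23; interest $42.14 → $2,383.37; payment $595.84; balance $1,787.53
Payment period 6: opening $1,787.53; interest $32.17 → $1,819.70; payment $454.92; balance $1,364.78
Payment period 7: opening $1,364.78; interest $24.56 → $1,389.34; payment $358.00; balance $1,031.34
Payment period 8: opening $1,031.34; interest $18.56 → $1,049.90; payment $358.00; balance $691.90
Payment period 9: opening $691.90; interest $12.45 → $704.35; payment $358.00; balance $346.35
Payment period 10: opening $346.35; interest $6.23 → $352.58; payment $352.58; balance $0.00
Total paid: $7,372.09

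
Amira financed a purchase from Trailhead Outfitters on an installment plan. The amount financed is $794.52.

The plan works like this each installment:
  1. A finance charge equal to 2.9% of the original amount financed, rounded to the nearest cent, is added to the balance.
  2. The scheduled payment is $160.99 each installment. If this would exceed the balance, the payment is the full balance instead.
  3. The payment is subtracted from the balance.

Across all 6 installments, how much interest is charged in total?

$138.24

Installment 1: $794.52 +$23.04 interest = $817.56; pay $160.99 → $656.57
Installment 2: $656.57 +$23.04 interest = $679.61; pay $160.99 → $518.62
Installment 3: $518.62 +$23.04 interest = $541.66; pay $160.99 → $380.67
Installment 4: $380.67 +$23.04 interest = $403.71; pay $160.99 → $242.72
Installment 5: $242.72 +$23.04 interest = $265.76; pay $160.99 → $104.77
Installment 6: $104.77 +$23.04 interest = $127.81; pay $127.81 → $0.00
Total interest: $23.04 + $23.04 + $23.04 + $23.04 + $23.04 + $23.04 = $138.24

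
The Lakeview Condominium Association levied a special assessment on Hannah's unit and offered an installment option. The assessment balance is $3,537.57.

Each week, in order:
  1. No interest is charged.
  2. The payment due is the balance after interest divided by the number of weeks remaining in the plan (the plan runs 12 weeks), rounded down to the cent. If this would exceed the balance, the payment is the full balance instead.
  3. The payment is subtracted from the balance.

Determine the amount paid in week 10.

Week 1: $3,537.57 − $294.79 → $3,242.78
Week 2: $3,242.78 − $294.79 → $2,947.99
Week 3: $2,947.99 − $294.79 → $2,653.20
Week 4: $2,653.20 − $294.80 → $2,358.40
Week 5: $2,358.40 − $294.80 → $2,063.60
Week 6: $2,063.60 − $294.80 → $1,768.80
Week 7: $1,768.80 − $294.80 → $1,474.00
Week 8: $1,474.00 − $294.80 → $1,179.20
Week 9: $1,179.20 − $294.80 → $884.40
Week 10: $884.40 − $294.80 → $589.60

$294.80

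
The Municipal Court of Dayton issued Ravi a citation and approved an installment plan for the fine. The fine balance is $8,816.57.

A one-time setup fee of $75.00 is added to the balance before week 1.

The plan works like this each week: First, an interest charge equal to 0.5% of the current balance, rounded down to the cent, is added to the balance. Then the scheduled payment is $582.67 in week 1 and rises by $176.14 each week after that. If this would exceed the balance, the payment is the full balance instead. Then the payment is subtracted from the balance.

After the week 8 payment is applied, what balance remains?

Week 1: $8,891.57 +$44.45 interest = $8,936.02; pay $582.67 → $8,353.35
Week 2: $8,353.35 +$41.76 interest = $8,395.11; pay $758.81 → $7,636.30
Week 3: $7,636.30 +$38.18 interest = $7,674.48; pay $934.95 → $6,739.53
Week 4: $6,739.53 +$33.69 interest = $6,773.22; pay $1,111.09 → $5,662.13
Week 5: $5,662.13 +$28.31 interest = $5,690.44; pay $1,287.23 → $4,403.21
Week 6: $4,403.21 +$22.01 interest = $4,425.22; pay $1,463.37 → $2,961.85
Week 7: $2,961.85 +$14.80 interest = $2,976.65; pay $1,639.51 → $1,337.14
Week 8: $1,337.14 +$6.68 interest = $1,343.82; pay $1,343.82 → $0.00

$0.00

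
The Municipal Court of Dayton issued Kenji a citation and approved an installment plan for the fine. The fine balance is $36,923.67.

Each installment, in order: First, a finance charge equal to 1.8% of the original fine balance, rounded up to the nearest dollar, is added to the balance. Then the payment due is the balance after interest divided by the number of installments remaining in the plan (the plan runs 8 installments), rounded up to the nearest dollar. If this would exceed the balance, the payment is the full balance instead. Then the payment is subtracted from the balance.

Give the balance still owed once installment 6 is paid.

$10,848.67

# | Opening | Interest | Payment | End bal
1 | $36,923.67 | $665.00 | $4,699.00 | $32,889.67
2 | $32,889.67 | $665.00 | $4,794.00 | $28,760.67
3 | $28,760.67 | $665.00 | $4,905.00 | $24,520.67
4 | $24,520.67 | $665.00 | $5,038.00 | $20,147.67
5 | $20,147.67 | $665.00 | $5,204.00 | $15,608.67
6 | $15,608.67 | $665.00 | $5,425.00 | $10,848.67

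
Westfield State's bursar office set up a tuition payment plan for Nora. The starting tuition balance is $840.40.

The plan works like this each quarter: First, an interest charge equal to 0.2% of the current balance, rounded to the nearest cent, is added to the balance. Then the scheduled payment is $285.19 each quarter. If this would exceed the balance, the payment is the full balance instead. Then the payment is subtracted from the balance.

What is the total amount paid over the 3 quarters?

# | Opening | Interest | Payment | End bal
1 | $840.40 | $1.68 | $285.19 | $556.89
2 | $556.89 | $1.11 | $285.19 | $272.81
3 | $272.81 | $0.55 | $273.36 | $0.00
Total paid: $843.74

$843.74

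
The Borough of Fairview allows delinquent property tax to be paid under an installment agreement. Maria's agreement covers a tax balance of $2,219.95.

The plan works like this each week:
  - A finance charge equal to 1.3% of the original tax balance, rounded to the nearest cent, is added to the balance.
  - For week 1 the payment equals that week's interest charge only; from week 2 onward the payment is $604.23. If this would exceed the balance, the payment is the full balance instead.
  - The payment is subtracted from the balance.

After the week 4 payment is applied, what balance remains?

$493.84

Week 1: $2,219.95 +$28.86 interest = $2,248.81; pay $28.86 → $2,219.95
Week 2: $2,219.95 +$28.86 interest = $2,248.81; pay $604.23 → $1,644.58
Week 3: $1,644.58 +$28.86 interest = $1,673.44; pay $604.23 → $1,069.21
Week 4: $1,069.21 +$28.86 interest = $1,098.07; pay $604.23 → $493.84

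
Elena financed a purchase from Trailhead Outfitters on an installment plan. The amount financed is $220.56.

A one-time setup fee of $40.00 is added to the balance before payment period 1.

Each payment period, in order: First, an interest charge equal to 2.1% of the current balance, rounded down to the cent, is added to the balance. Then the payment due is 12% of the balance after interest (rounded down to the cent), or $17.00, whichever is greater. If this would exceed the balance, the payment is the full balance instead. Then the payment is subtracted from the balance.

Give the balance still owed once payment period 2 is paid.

# | Opening | Interest | Payment | End bal
1 | $260.56 | $5.47 | $31.92 | $234.11
2 | $234.11 | $4.91 | $28.68 | $210.34

$210.34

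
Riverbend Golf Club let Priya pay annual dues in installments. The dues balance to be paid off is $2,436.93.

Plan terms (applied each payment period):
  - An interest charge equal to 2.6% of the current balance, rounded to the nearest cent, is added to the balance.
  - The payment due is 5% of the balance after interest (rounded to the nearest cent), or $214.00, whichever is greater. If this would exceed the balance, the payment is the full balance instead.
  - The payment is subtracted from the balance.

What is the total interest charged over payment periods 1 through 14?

Payment period 1: $2,436.93 +$63.36 interest = $2,500.29; pay $214.00 → $2,286.29
Payment period 2: $2,286.29 +$59.44 interest = $2,345.73; pay $214.00 → $2,131.73
Payment period 3: $2,131.73 +$55.42 interest = $2,187.15; pay $214.00 → $1,973.15
Payment period 4: $1,973.15 +$51.30 interest = $2,024.45; pay $214.00 → $1,810.45
Payment period 5: $1,810.45 +$47.07 interest = $1,857.52; pay $214.00 → $1,643.52
Payment period 6: $1,643.52 +$42.73 interest = $1,686.25; pay $214.00 → $1,472.25
Payment period 7: $1,472.25 +$38.28 interest = $1,510.53; pay $214.00 → $1,296.53
Payment period 8: $1,296.53 +$33.71 interest = $1,330.24; pay $214.00 → $1,116.24
Payment period 9: $1,116.24 +$29.02 interest = $1,145.26; pay $214.00 → $931.26
Payment period 10: $931.26 +$24.21 interest = $955.47; pay $214.00 → $741.47
Payment period 11: $741.47 +$19.28 interest = $760.75; pay $214.00 → $546.75
Payment period 12: $546.75 +$14.22 interest = $560.97; pay $214.00 → $346.97
Payment period 13: $346.97 +$9.02 interest = $355.99; pay $214.00 → $141.99
Payment period 14: $141.99 +$3.69 interest = $145.68; pay $145.68 → $0.00
Total interest: $63.36 + $59.44 + $55.42 + $51.30 + $47.07 + $42.73 + $38.28 + $33.71 + $29.02 + $24.21 + $19.28 + $14.22 + $9.02 + $3.69 = $490.75

$490.75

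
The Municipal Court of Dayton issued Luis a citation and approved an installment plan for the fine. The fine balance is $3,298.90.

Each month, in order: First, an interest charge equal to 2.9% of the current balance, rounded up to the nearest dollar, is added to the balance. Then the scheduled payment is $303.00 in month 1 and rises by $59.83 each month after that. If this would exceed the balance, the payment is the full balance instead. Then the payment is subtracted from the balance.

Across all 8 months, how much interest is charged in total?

$488.00

Month 1: opening $3,298.90; interest $96.00 → $3,394.90; payment $303.00; balance $3,091.90
Month 2: opening $3,091.90; interest $90.00 → $3,181.90; payment $362.83; balance $2,819.07
Month 3: opening $2,819.07; interest $82.00 → $2,901.07; payment $422.66; balance $2,478.41
Month 4: opening $2,478.41; interest $72.00 → $2,550.41; payment $482.49; balance $2,067.92
Month 5: opening $2,067.92; interest $60.00 → $2,127.92; payment $542.32; balance $1,585.60
Month 6: opening $1,585.60; interest $46.00 → $1,631.60; payment $602.15; balance $1,029.45
Month 7: opening $1,029.45; interest $30.00 → $1,059.45; payment $661.98; balance $397.47
Month 8: opening $397.47; interest $12.00 → $409.47; payment $409.47; balance $0.00
Total interest: $96.00 + $90.00 + $82.00 + $72.00 + $60.00 + $46.00 + $30.00 + $12.00 = $488.00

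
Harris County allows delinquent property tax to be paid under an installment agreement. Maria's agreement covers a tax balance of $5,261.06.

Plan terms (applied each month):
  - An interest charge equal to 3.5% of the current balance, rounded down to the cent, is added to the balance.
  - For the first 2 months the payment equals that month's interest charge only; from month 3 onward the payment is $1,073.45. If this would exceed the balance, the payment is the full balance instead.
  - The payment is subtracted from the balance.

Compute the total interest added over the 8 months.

# | Opening | Interest | Payment | End bal
1 | $5,261.06 | $184.13 | $184.13 | $5,261.06
2 | $5,261.06 | $184.13 | $184.13 | $5,261.06
3 | $5,261.06 | $184.13 | $1,073.45 | $4,371.74
4 | $4,371.74 | $153.01 | $1,073.45 | $3,451.30
5 | $3,451.30 | $120.79 | $1,073.45 | $2,498.64
6 | $2,498.64 | $87.45 | $1,073.45 | $1,512.64
7 | $1,512.64 | $52.94 | $1,073.45 | $492.13
8 | $492.13 | $17.22 | $509.35 | $0.00
Total interest: $184.13 + $184.13 + $184.13 + $153.01 + $120.79 + $87.45 + $52.94 + $17.22 = $983.80

$983.80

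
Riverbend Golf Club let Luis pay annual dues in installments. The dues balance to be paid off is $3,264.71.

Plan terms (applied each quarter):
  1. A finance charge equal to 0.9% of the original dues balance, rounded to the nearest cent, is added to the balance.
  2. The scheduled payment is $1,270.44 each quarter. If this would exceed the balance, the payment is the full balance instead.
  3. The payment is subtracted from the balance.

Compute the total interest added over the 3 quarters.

Quarter 1: $3,264.71 +$29.38 interest = $3,294.09; pay $1,270.44 → $2,023.65
Quarter 2: $2,023.65 +$29.38 interest = $2,053.03; pay $1,270.44 → $782.59
Quarter 3: $782.59 +$29.38 interest = $811.97; pay $811.97 → $0.00
Total interest: $29.38 + $29.38 + $29.38 = $88.14

$88.14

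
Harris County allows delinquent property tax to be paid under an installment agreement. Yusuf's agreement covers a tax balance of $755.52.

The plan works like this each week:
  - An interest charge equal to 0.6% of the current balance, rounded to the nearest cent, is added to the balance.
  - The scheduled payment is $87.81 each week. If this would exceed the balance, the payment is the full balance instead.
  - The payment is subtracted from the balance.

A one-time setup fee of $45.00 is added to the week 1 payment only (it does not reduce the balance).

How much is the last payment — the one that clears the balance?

Week 1: opening $755.52; interest $4.53 → $760.05; payment $87.81 (+ $45.00 fee); balance $672.24
Week 2: opening $672.24; interest $4.03 → $676.27; payment $87.81; balance $588.46
Week 3: opening $588.46; interest $3.53 → $591.99; payment $87.81; balance $504.18
Week 4: opening $504.18; interest $3.03 → $507.21; payment $87.81; balance $419.40
Week 5: opening $419.40; interest $2.52 → $421.92; payment $87.81; balance $334.11
Week 6: opening $334.11; interest $2.00 → $336.11; payment $87.81; balance $248.30
Week 7: opening $248.30; interest $1.49 → $249.79; payment $87.81; balance $161.98
Week 8: opening $161.98; interest $0.97 → $162.95; payment $87.81; balance $75.14
Week 9: opening $75.14; interest $0.45 → $75.59; payment $75.59; balance $0.00

$75.59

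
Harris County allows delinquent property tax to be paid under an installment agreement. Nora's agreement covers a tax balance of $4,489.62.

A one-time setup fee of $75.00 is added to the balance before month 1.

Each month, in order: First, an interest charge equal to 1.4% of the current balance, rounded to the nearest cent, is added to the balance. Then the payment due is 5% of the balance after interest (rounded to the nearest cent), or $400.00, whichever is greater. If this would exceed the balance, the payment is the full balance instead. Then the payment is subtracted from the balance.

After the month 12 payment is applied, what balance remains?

$205.96

Month 1: $4,564.62 +$63.90 interest = $4,628.52; pay $400.00 → $4,228.52
Month 2: $4,228.52 +$59.20 interest = $4,287.72; pay $400.00 → $3,887.72
Month 3: $3,887.72 +$54.43 interest = $3,942.15; pay $400.00 → $3,542.15
Month 4: $3,542.15 +$49.59 interest = $3,591.74; pay $400.00 → $3,191.74
Month 5: $3,191.74 +$44.68 interest = $3,236.42; pay $400.00 → $2,836.42
Month 6: $2,836.42 +$39.71 interest = $2,876.13; pay $400.00 → $2,476.13
Month 7: $2,476.13 +$34.67 interest = $2,510.80; pay $400.00 → $2,110.80
Month 8: $2,110.80 +$29.55 interest = $2,140.35; pay $400.00 → $1,740.35
Month 9: $1,740.35 +$24.36 interest = $1,764.71; pay $400.00 → $1,364.71
Month 10: $1,364.71 +$19.11 interest = $1,383.82; pay $400.00 → $983.82
Month 11: $983.82 +$13.77 interest = $997.59; pay $400.00 → $597.59
Month 12: $597.59 +$8.37 interest = $605.96; pay $400.00 → $205.96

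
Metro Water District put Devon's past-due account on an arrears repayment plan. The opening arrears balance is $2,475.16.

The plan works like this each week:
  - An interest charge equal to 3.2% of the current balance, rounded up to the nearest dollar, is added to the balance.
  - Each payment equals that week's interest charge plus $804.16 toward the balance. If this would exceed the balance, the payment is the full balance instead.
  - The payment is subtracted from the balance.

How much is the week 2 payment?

Week 1: opening $2,475.16; interest $80.00 → $2,555.16; payment $884.16; balance $1,671.00
Week 2: opening $1,671.00; interest $54.00 → $1,725.00; payment $858.16; balance $866.84

$858.16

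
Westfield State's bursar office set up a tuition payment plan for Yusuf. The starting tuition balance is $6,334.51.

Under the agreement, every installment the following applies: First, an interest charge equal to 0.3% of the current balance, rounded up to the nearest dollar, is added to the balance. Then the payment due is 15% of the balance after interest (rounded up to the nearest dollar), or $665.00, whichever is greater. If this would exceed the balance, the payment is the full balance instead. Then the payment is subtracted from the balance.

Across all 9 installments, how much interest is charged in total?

# | Opening | Interest | Payment | End bal
1 | $6,334.51 | $20.00 | $954.00 | $5,400.51
2 | $5,400.51 | $17.00 | $813.00 | $4,604.51
3 | $4,604.51 | $14.00 | $693.00 | $3,925.51
4 | $3,925.51 | $12.00 | $665.00 | $3,272.51
5 | $3,272.51 | $10.00 | $665.00 | $2,617.51
6 | $2,617.51 | $8.00 | $665.00 | $1,960.51
7 | $1,960.51 | $6.00 | $665.00 | $1,301.51
8 | $1,301.51 | $4.00 | $665.00 | $640.51
9 | $640.51 | $2.00 | $642.51 | $0.00
Total interest: $20.00 + $17.00 + $14.00 + $12.00 + $10.00 + $8.00 + $6.00 + $4.00 + $2.00 = $93.00

$93.00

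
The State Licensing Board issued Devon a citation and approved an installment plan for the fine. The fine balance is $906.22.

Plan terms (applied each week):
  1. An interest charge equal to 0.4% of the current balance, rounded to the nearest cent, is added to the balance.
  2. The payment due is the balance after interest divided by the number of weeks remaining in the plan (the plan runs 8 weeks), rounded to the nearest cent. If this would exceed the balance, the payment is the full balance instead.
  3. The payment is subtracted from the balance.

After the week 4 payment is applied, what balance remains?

$460.40

Week 1: $906.22 +$3.62 interest = $909.84; pay $113.73 → $796.11
Week 2: $796.11 +$3.18 interest = $799.29; pay $114.18 → $685.11
Week 3: $685.11 +$2.74 interest = $687.85; pay $114.64 → $573.21
Week 4: $573.21 +$2.29 interest = $575.50; pay $115.10 → $460.40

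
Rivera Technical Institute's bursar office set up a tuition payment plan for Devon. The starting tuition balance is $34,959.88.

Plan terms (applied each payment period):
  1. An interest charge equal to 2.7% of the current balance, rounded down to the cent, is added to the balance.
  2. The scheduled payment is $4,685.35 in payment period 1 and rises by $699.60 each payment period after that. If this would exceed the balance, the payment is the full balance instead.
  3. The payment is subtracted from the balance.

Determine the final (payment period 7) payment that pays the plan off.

$62.42

Payment period 1: $34,959.88 +$943.91 interest = $35,903.79; pay $4,685.35 → $31,218.44
Payment period 2: $31,218.44 +$842.89 interest = $32,061.33; pay $5,384.95 → $26,676.38
Payment period 3: $26,676.38 +$720.26 interest = $27,396.64; pay $6,084.55 → $21,312.09
Payment period 4: $21,312.09 +$575.42 interest = $21,887.51; pay $6,784.15 → $15,103.36
Payment period 5: $15,103.36 +$407.79 interest = $15,511.15; pay $7,483.75 → $8,027.40
Payment period 6: $8,027.40 +$216.73 interest = $8,244.13; pay $8,183.35 → $60.78
Payment period 7: $60.78 +$1.64 interest = $62.42; pay $62.42 → $0.00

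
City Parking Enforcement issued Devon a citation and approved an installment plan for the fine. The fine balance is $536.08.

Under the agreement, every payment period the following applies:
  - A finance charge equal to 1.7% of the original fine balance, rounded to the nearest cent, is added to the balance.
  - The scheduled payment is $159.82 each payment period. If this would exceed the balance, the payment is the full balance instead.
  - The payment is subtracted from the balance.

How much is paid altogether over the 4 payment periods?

$572.52

Payment period 1: opening $536.08; interest $9.11 → $545.19; payment $159.82; balance $385.37
Payment period 2: opening $385.37; interest $9.11 → $394.48; payment $159.82; balance $234.66
Payment period 3: opening $234.66; interest $9.11 → $243.77; payment $159.82; balance $83.95
Payment period 4: opening $83.95; interest $9.11 → $93.06; payment $93.06; balance $0.00
Total paid: $572.52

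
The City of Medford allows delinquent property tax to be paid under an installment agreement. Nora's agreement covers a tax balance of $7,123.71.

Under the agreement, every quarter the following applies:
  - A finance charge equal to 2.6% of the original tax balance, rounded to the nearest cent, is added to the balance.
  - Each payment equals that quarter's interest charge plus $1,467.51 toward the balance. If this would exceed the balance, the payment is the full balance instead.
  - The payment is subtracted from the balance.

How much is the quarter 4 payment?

# | Opening | Interest | Payment | End bal
1 | $7,123.71 | $185.22 | $1,652.73 | $5,656.20
2 | $5,656.20 | $185.22 | $1,652.73 | $4,188.69
3 | $4,188.69 | $185.22 | $1,652.73 | $2,721.18
4 | $2,721.18 | $185.22 | $1,652.73 | $1,253.67

$1,652.73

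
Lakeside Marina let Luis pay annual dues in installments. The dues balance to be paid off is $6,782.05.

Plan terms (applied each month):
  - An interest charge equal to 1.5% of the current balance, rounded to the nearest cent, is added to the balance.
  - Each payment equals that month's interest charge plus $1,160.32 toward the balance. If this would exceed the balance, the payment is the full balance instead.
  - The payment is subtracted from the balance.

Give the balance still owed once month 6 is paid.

$0.00

Month 1: opening $6,782.05; interest $101.73 → $6,883.78; payment $1,262.05; balance $5,621.73
Month 2: opening $5,621.73; interest $84.33 → $5,706.06; payment $1,244.65; balance $4,461.41
Month 3: opening $4,461.41; interest $66.92 → $4,528.33; payment $1,227.24; balance $3,301.09
Month 4: opening $3,301.09; interest $49.52 → $3,350.61; payment $1,209.84; balance $2,140.77
Month 5: opening $2,140.77; interest $32.11 → $2,172.88; payment $1,192.43; balance $980.45
Month 6: opening $980.45; interest $14.71 → $995.16; payment $995.16; balance $0.00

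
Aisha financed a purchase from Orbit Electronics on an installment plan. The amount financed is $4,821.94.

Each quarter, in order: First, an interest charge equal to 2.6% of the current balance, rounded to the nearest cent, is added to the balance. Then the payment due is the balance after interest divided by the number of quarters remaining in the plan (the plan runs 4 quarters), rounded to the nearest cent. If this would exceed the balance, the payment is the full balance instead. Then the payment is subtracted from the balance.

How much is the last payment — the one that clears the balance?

$1,335.83

Quarter 1: $4,821.94 +$125.37 interest = $4,947.31; pay $1,236.83 → $3,710.48
Quarter 2: $3,710.48 +$96.47 interest = $3,806.95; pay $1,268.98 → $2,537.97
Quarter 3: $2,537.97 +$65.99 interest = $2,603.96; pay $1,301.98 → $1,301.98
Quarter 4: $1,301.98 +$33.85 interest = $1,335.83; pay $1,335.83 → $0.00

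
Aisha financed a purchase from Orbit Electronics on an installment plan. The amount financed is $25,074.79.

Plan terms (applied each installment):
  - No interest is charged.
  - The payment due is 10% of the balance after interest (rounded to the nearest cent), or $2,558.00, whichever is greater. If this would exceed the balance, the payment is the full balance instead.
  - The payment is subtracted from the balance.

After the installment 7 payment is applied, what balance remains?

# | Opening | Payment | End bal
1 | $25,074.79 | $2,558.00 | $22,516.79
2 | $22,516.79 | $2,558.00 | $19,958.79
3 | $19,958.79 | $2,558.00 | $17,400.79
4 | $17,400.79 | $2,558.00 | $14,842.79
5 | $14,842.79 | $2,558.00 | $12,284.79
6 | $12,284.79 | $2,558.00 | $9,726.79
7 | $9,726.79 | $2,558.00 | $7,168.79

$7,168.79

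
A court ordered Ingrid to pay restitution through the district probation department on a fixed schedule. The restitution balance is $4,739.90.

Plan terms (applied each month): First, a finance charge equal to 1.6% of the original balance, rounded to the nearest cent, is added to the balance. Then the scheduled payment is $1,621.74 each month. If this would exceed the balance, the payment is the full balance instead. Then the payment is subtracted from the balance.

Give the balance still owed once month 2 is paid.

# | Opening | Interest | Payment | End bal
1 | $4,739.90 | $75.84 | $1,621.74 | $3,194.00
2 | $3,194.00 | $75.84 | $1,621.74 | $1,648.10

$1,648.10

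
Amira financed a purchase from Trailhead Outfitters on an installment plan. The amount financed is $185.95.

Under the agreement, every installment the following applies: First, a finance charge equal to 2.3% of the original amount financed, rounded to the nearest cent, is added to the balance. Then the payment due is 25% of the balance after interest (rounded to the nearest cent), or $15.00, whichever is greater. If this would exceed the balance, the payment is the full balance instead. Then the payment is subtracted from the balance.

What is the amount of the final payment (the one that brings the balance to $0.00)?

$4.60

Installment 1: opening $185.95; interest $4.28 → $190.23; payment $47.56; balance $142.67
Installment 2: opening $142.67; interest $4.28 → $146.95; payment $36.74; balance $110.21
Installment 3: opening $110.21; interest $4.28 → $114.49; payment $28.62; balance $85.87
Installment 4: opening $85.87; interest $4.28 → $90.15; payment $22.54; balance $67.61
Installment 5: opening $67.61; interest $4.28 → $71.89; payment $17.97; balance $53.92
Installment 6: opening $53.92; interest $4.28 → $58.20; payment $15.00; balance $43.20
Installment 7: opening $43.20; interest $4.28 → $47.48; payment $15.00; balance $32.48
Installment 8: opening $32.48; interest $4.28 → $36.76; payment $15.00; balance $21.76
Installment 9: opening $21.76; interest $4.28 → $26.04; payment $15.00; balance $11.04
Installment 10: opening $11.04; interest $4.28 → $15.32; payment $15.00; balance $0.32
Installment 11: opening $0.32; interest $4.28 → $4.60; payment $4.60; balance $0.00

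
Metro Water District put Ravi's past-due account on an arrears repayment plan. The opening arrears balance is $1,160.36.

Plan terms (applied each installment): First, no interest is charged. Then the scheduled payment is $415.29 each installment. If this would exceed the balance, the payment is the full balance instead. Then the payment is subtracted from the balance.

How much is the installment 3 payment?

# | Opening | Payment | End bal
1 | $1,160.36 | $415.29 | $745.07
2 | $745.07 | $415.29 | $329.78
3 | $329.78 | $329.78 | $0.00

$329.78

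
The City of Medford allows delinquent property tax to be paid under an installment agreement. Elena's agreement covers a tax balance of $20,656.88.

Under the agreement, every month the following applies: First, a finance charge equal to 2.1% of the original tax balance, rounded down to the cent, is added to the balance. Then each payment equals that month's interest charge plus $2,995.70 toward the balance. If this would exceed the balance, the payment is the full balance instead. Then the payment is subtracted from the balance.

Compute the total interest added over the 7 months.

$3,036.53

Month 1: opening $20,656.88; interest $433.79 → $21,090.67; payment $3,429.49; balance $17,661.18
Month 2: opening $17,661.18; interest $433.79 → $18,094.97; payment $3,429.49; balance $14,665.48
Month 3: opening $14,665.48; interest $433.79 → $15,099.27; payment $3,429.49; balance $11,669.78
Month 4: opening $11,669.78; interest $433.79 → $12,103.57; payment $3,429.49; balance $8,674.08
Month 5: opening $8,674.08; interest $433.79 → $9,107.87; payment $3,429.49; balance $5,678.38
Month 6: opening $5,678.38; interest $433.79 → $6,112.17; payment $3,429.49; balance $2,682.68
Month 7: opening $2,682.68; interest $433.79 → $3,116.47; payment $3,116.47; balance $0.00
Total interest: $433.79 + $433.79 + $433.79 + $433.79 + $433.79 + $433.79 + $433.79 = $3,036.53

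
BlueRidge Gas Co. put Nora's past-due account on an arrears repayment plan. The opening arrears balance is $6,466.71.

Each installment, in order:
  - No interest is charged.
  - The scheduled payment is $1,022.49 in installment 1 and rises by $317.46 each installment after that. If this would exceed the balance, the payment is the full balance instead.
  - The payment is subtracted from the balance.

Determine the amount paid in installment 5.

$471.99

Installment 1: opening $6,466.71; payment $1,022.49; balance $5,444.22
Installment 2: opening $5,444.22; payment $1,339.95; balance $4,104.27
Installment 3: opening $4,104.27; payment $1,657.41; balance $2,446.86
Installment 4: opening $2,446.86; payment $1,974.87; balance $471.99
Installment 5: opening $471.99; payment $471.99; balance $0.00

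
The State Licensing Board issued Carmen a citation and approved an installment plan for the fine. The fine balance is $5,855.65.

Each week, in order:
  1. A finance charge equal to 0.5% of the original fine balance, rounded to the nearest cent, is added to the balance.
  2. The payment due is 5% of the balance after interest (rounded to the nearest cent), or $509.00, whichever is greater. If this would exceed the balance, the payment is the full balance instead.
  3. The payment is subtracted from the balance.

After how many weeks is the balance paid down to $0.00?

# | Opening | Interest | Payment | End bal
1 | $5,855.65 | $29.28 | $509.00 | $5,375.93
2 | $5,375.93 | $29.28 | $509.00 | $4,896.21
3 | $4,896.21 | $29.28 | $509.00 | $4,416.49
4 | $4,416.49 | $29.28 | $509.00 | $3,936.77
5 | $3,936.77 | $29.28 | $509.00 | $3,457.05
6 | $3,457.05 | $29.28 | $509.00 | $2,977.33
7 | $2,977.33 | $29.28 | $509.00 | $2,497.61
8 | $2,497.61 | $29.28 | $509.00 | $2,017.89
9 | $2,017.89 | $29.28 | $509.00 | $1,538.17
10 | $1,538.17 | $29.28 | $509.00 | $1,058.45
11 | $1,058.45 | $29.28 | $509.00 | $578.73
12 | $578.73 | $29.28 | $509.00 | $99.01
13 | $99.01 | $29.28 | $128.29 | $0.00
Balance reaches $0.00 in week 13.

13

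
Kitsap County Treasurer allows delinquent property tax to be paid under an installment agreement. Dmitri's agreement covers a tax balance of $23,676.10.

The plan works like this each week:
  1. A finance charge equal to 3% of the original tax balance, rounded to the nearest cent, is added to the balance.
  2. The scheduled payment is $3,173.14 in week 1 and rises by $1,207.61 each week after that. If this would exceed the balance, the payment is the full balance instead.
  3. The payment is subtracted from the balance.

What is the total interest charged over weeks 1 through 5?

Week 1: opening $23,676.10; interest $710.28 → $24,386.38; payment $3,173.14; balance $21,213.24
Week 2: opening $21,213.24; interest $710.28 → $21,923.52; payment $4,380.75; balance $17,542.77
Week 3: opening $17,542.77; interest $710.28 → $18,253.05; payment $5,588.36; balance $12,664.69
Week 4: opening $12,664.69; interest $710.28 → $13,374.97; payment $6,795.97; balance $6,579.00
Week 5: opening $6,579.00; interest $710.28 → $7,289.28; payment $7,289.28; balance $0.00
Total interest: $710.28 + $710.28 + $710.28 + $710.28 + $710.28 = $3,551.40

$3,551.40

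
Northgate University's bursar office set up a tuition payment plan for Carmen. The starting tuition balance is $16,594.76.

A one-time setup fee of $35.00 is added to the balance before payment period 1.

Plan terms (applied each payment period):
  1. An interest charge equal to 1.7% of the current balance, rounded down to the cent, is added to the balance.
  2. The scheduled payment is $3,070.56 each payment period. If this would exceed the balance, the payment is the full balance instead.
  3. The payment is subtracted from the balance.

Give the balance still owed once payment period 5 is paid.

Payment period 1: $16,629.76 +$282.70 interest = $16,912.46; pay $3,070.56 → $13,841.90
Payment period 2: $13,841.90 +$235.31 interest = $14,077.21; pay $3,070.56 → $11,006.65
Payment period 3: $11,006.65 +$187.11 interest = $11,193.76; pay $3,070.56 → $8,123.20
Payment period 4: $8,123.20 +$138.09 interest = $8,261.29; pay $3,070.56 → $5,190.73
Payment period 5: $5,190.73 +$88.24 interest = $5,278.97; pay $3,070.56 → $2,208.41

$2,208.41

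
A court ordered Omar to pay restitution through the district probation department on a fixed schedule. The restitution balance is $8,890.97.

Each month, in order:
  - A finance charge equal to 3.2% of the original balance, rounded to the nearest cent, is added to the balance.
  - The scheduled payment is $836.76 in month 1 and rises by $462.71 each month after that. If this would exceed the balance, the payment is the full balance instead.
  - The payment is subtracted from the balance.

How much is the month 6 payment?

$1,787.13

Month 1: $8,890.97 +$284.51 interest = $9,175.48; pay $836.76 → $8,338.72
Month 2: $8,338.72 +$284.51 interest = $8,623.23; pay $1,299.47 → $7,323.76
Month 3: $7,323.76 +$284.51 interest = $7,608.27; pay $1,762.18 → $5,846.09
Month 4: $5,846.09 +$284.51 interest = $6,130.60; pay $2,224.89 → $3,905.71
Month 5: $3,905.71 +$284.51 interest = $4,190.22; pay $2,687.60 → $1,502.62
Month 6: $1,502.62 +$284.51 interest = $1,787.13; pay $1,787.13 → $0.00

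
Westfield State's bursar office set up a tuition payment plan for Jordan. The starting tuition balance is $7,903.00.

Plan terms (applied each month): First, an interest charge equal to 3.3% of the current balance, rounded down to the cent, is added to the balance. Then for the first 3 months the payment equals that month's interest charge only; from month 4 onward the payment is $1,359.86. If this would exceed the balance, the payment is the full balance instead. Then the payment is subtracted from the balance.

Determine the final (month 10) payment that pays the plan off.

$764.45

Month 1: opening $7,903.00; interest $260.79 → $8,163.79; payment $260.79; balance $7,903.00
Month 2: opening $7,903.00; interest $260.79 → $8,163.79; payment $260.79; balance $7,903.00
Month 3: opening $7,903.00; interest $260.79 → $8,163.79; payment $260.79; balance $7,903.00
Month 4: opening $7,903.00; interest $260.79 → $8,163.79; payment $1,359.86; balance $6,803.93
Month 5: opening $6,803.93; interest $224.52 → $7,028.45; payment $1,359.86; balance $5,668.59
Month 6: opening $5,668.59; interest $187.06 → $5,855.65; payment $1,359.86; balance $4,495.79
Month 7: opening $4,495.79; interest $148.36 → $4,644.15; payment $1,359.86; balance $3,284.29
Month 8: opening $3,284.29; interest $108.38 → $3,392.67; payment $1,359.86; balance $2,032.81
Month 9: opening $2,032.81; interest $67.08 → $2,099.89; payment $1,359.86; balance $740.03
Month 10: opening $740.03; interest $24.42 → $764.45; payment $764.45; balance $0.00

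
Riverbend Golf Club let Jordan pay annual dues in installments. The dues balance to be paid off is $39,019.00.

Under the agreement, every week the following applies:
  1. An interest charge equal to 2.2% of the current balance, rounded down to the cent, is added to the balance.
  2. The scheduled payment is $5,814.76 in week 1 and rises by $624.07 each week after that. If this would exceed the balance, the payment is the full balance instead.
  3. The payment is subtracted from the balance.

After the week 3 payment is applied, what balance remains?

Week 1: opening $39,019.00; interest $858.41 → $39,877.41; payment $5,814.76; balance $34,062.65
Week 2: opening $34,062.65; interest $749.37 → $34,812.02; payment $6,438.83; balance $28,373.19
Week 3: opening $28,373.19; interest $624.21 → $28,997.40; payment $7,062.90; balance $21,934.50

$21,934.50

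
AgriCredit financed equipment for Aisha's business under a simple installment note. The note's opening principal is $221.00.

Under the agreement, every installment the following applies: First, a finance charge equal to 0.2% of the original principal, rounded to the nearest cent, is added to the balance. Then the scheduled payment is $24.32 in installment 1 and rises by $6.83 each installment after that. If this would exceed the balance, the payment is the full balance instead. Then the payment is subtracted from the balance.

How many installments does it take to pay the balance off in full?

Installment 1: $221.00 +$0.44 interest = $221.44; pay $24.32 → $197.12
Installment 2: $197.12 +$0.44 interest = $197.56; pay $31.15 → $166.41
Installment 3: $166.41 +$0.44 interest = $166.85; pay $37.98 → $128.87
Installment 4: $128.87 +$0.44 interest = $129.31; pay $44.81 → $84.50
Installment 5: $84.50 +$0.44 interest = $84.94; pay $51.64 → $33.30
Installment 6: $33.30 +$0.44 interest = $33.74; pay $33.74 → $0.00
Balance reaches $0.00 in installment 6.

6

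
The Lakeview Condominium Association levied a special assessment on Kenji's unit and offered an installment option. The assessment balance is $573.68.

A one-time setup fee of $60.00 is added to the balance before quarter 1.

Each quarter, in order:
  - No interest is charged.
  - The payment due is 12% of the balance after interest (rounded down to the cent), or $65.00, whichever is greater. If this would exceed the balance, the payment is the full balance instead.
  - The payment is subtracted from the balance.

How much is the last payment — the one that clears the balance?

Quarter 1: opening $633.68; payment $76.04; balance $557.64
Quarter 2: opening $557.64; payment $66.91; balance $490.73
Quarter 3: opening $490.73; payment $65.00; balance $425.73
Quarter 4: opening $425.73; payment $65.00; balance $360.73
Quarter 5: opening $360.73; payment $65.00; balance $295.73
Quarter 6: opening $295.73; payment $65.00; balance $230.73
Quarter 7: opening $230.73; payment $65.00; balance $165.73
Quarter 8: opening $165.73; payment $65.00; balance $100.73
Quarter 9: opening $100.73; payment $65.00; balance $35.73
Quarter 10: opening $35.73; payment $35.73; balance $0.00

$35.73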